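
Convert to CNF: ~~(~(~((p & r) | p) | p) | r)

(p | r) & (~p | r)

~~(~(~((p & r) | p) | p) | r)
= ~(~((p & r) | p) | p) | r   (double negation)
= (~~((p & r) | p) & ~p) | r   (De Morgan)
= (((p & r) | p) & ~p) | r   (double negation)
= (p | p | r) & (r | p | r) & (~p | r)   (distribute | over &)
= (p | r) & (~p | r)   (simplify)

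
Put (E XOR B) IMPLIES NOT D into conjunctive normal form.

(E XOR B) IMPLIES NOT D
= NOT (E XOR B) OR NOT D   [eliminate IMPLIES]
= NOT ((E OR B) AND NOT (E AND B)) OR NOT D   [expand XOR]
= NOT (E OR B) OR NOT NOT (E AND B) OR NOT D   [De Morgan]
= (NOT E AND NOT B) OR NOT NOT (E AND B) OR NOT D   [De Morgan]
= (NOT E AND NOT B) OR (E AND B) OR NOT D   [double negation]
= (NOT E OR E OR NOT D) AND (NOT E OR B OR NOT D) AND (NOT B OR E OR NOT D) AND (NOT B OR B OR NOT D)   [distribute OR over AND]
= (NOT E OR B OR NOT D) AND (NOT B OR E OR NOT D)   [simplify]

(NOT E OR B OR NOT D) AND (NOT B OR E OR NOT D)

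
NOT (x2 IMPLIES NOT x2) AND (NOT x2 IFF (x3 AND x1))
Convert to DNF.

(x2 AND NOT x3) OR (x2 AND NOT x1)

NOT (x2 IMPLIES NOT x2) AND (NOT x2 IFF (x3 AND x1))
≡ NOT (NOT x2 OR NOT x2) AND (NOT x2 IFF (x3 AND x1))   [eliminate IMPLIES]
≡ NOT (NOT x2 OR NOT x2) AND (NOT x2 IMPLIES (x3 AND x1)) AND ((x3 AND x1) IMPLIES NOT x2)   [eliminate IFF]
≡ NOT (NOT x2 OR NOT x2) AND (NOT NOT x2 OR (x3 AND x1)) AND ((x3 AND x1) IMPLIES NOT x2)   [eliminate IMPLIES]
≡ NOT (NOT x2 OR NOT x2) AND (NOT NOT x2 OR (x3 AND x1)) AND (NOT (x3 AND x1) OR NOT x2)   [eliminate IMPLIES]
≡ NOT NOT x2 AND NOT NOT x2 AND (NOT NOT x2 OR (x3 AND x1)) AND (NOT (x3 AND x1) OR NOT x2)   [De Morgan]
≡ x2 AND NOT NOT x2 AND (NOT NOT x2 OR (x3 AND x1)) AND (NOT (x3 AND x1) OR NOT x2)   [double negation]
≡ x2 AND x2 AND (NOT NOT x2 OR (x3 AND x1)) AND (NOT (x3 AND x1) OR NOT x2)   [double negation]
≡ x2 AND x2 AND (x2 OR (x3 AND x1)) AND (NOT (x3 AND x1) OR NOT x2)   [double negation]
≡ x2 AND x2 AND (x2 OR (x3 AND x1)) AND (NOT x3 OR NOT x1 OR NOT x2)   [De Morgan]
≡ (x2 AND x2 AND x2 AND NOT x3) OR (x2 AND x2 AND x2 AND NOT x1) OR (x2 AND x2 AND x2 AND NOT x2) OR (x2 AND x2 AND x3 AND x1 AND NOT x3) OR (x2 AND x2 AND x3 AND x1 AND NOT x1) OR (x2 AND x2 AND x3 AND x1 AND NOT x2)   [distribute AND over OR]
≡ (x2 AND NOT x3) OR (x2 AND NOT x1)   [simplify]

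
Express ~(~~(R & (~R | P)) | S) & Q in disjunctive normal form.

~(~~(R & (~R | P)) | S) & Q
≡ ~~~(R & (~R | P)) & ~S & Q
≡ ~(R & (~R | P)) & ~S & Q
≡ (~R | ~(~R | P)) & ~S & Q
≡ (~R | (~~R & ~P)) & ~S & Q
≡ (~R | (R & ~P)) & ~S & Q
≡ (~R & ~S & Q) | (R & ~P & ~S & Q)

(~R & ~S & Q) | (R & ~P & ~S & Q)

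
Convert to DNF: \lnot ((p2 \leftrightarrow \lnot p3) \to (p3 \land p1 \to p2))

\lnot p2 \land p3 \land p1

\lnot ((p2 \leftrightarrow \lnot p3) \to (p3 \land p1 \to p2))
⇔ \lnot (\lnot (p2 \leftrightarrow \lnot p3) \lor (p3 \land p1 \to p2))   [eliminate \to]
⇔ \lnot (\lnot ((p2 \to \lnot p3) \land (\lnot p3 \to p2)) \lor (p3 \land p1 \to p2))   [eliminate \leftrightarrow]
⇔ \lnot (\lnot ((\lnot p2 \lor \lnot p3) \land (\lnot p3 \to p2)) \lor (p3 \land p1 \to p2))   [eliminate \to]
⇔ \lnot (\lnot ((\lnot p2 \lor \lnot p3) \land (\lnot \lnot p3 \lor p2)) \lor (p3 \land p1 \to p2))   [eliminate \to]
⇔ \lnot (\lnot ((\lnot p2 \lor \lnot p3) \land (\lnot \lnot p3 \lor p2)) \lor \lnot (p3 \land p1) \lor p2)   [eliminate \to]
⇔ \lnot \lnot ((\lnot p2 \lor \lnot p3) \land (\lnot \lnot p3 \lor p2)) \land \lnot \lnot (p3 \land p1) \land \lnot p2   [De Morgan]
⇔ (\lnot p2 \lor \lnot p3) \land (\lnot \lnot p3 \lor p2) \land \lnot \lnot (p3 \land p1) \land \lnot p2   [double negation]
⇔ (\lnot p2 \lor \lnot p3) \land (p3 \lor p2) \land \lnot \lnot (p3 \land p1) \land \lnot p2   [double negation]
⇔ (\lnot p2 \lor \lnot p3) \land (p3 \lor p2) \land p3 \land p1 \land \lnot p2   [double negation]
⇔ \lnot p2 \land p3 \land p3 \land p1 \land \lnot p2 \lor \lnot p2 \land p2 \land p3 \land p1 \land \lnot p2 \lor \lnot p3 \land p3 \land p3 \land p1 \land \lnot p2 \lor \lnot p3 \land p2 \land p3 \land p1 \land \lnot p2   [distribute \land over \lor]
⇔ \lnot p2 \land p3 \land p1   [simplify]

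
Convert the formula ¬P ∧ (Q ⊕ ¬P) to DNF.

¬P ∧ ¬Q

¬P ∧ (Q ⊕ ¬P)
≡ ¬P ∧ ((Q ∧ ¬¬P) ∨ (¬Q ∧ ¬P))   — expand ⊕
≡ ¬P ∧ ((Q ∧ P) ∨ (¬Q ∧ ¬P))   — double negation
≡ (¬P ∧ Q ∧ P) ∨ (¬P ∧ ¬Q ∧ ¬P)   — distribute ∧ over ∨
≡ ¬P ∧ ¬Q   — simplify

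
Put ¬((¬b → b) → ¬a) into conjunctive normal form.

¬((¬b → b) → ¬a)
≡ ¬(¬(¬b → b) ∨ ¬a)   [eliminate →]
≡ ¬(¬(¬¬b ∨ b) ∨ ¬a)   [eliminate →]
≡ ¬¬(¬¬b ∨ b) ∧ ¬¬a   [De Morgan]
≡ (¬¬b ∨ b) ∧ ¬¬a   [double negation]
≡ (b ∨ b) ∧ ¬¬a   [double negation]
≡ (b ∨ b) ∧ a   [double negation]
≡ b ∧ a   [simplify]

b ∧ a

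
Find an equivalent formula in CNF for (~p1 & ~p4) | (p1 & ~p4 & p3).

(~p1 & ~p4) | (p1 & ~p4 & p3)
⇔ (~p1 | p1) & (~p1 | ~p4) & (~p1 | p3) & (~p4 | p1) & (~p4 | ~p4) & (~p4 | p3)
⇔ (~p1 | p3) & ~p4

(~p1 | p3) & ~p4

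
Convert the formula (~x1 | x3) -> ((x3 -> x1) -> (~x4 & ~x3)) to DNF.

(~x1 | x3) -> ((x3 -> x1) -> (~x4 & ~x3))
≡ ~(~x1 | x3) | ((x3 -> x1) -> (~x4 & ~x3))   (eliminate ->)
≡ ~(~x1 | x3) | ~(x3 -> x1) | (~x4 & ~x3)   (eliminate ->)
≡ ~(~x1 | x3) | ~(~x3 | x1) | (~x4 & ~x3)   (eliminate ->)
≡ (~~x1 & ~x3) | ~(~x3 | x1) | (~x4 & ~x3)   (De Morgan)
≡ (x1 & ~x3) | ~(~x3 | x1) | (~x4 & ~x3)   (double negation)
≡ (x1 & ~x3) | (~~x3 & ~x1) | (~x4 & ~x3)   (De Morgan)
≡ (x1 & ~x3) | (x3 & ~x1) | (~x4 & ~x3)   (double negation)

(x1 & ~x3) | (x3 & ~x1) | (~x4 & ~x3)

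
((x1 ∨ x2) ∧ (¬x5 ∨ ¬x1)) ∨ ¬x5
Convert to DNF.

(x2 ∧ ¬x1) ∨ ¬x5

((x1 ∨ x2) ∧ (¬x5 ∨ ¬x1)) ∨ ¬x5
≡ (x1 ∧ ¬x5) ∨ (x1 ∧ ¬x1) ∨ (x2 ∧ ¬x5) ∨ (x2 ∧ ¬x1) ∨ ¬x5   [distribute ∧ over ∨]
≡ (x2 ∧ ¬x1) ∨ ¬x5   [simplify]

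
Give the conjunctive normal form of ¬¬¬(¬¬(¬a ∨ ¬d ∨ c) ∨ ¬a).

¬¬¬(¬¬(¬a ∨ ¬d ∨ c) ∨ ¬a)
≡ ¬(¬¬(¬a ∨ ¬d ∨ c) ∨ ¬a)   — double negation
≡ ¬¬¬(¬a ∨ ¬d ∨ c) ∧ ¬¬a   — De Morgan
≡ ¬(¬a ∨ ¬d ∨ c) ∧ ¬¬a   — double negation
≡ ¬¬a ∧ ¬¬d ∧ ¬c ∧ ¬¬a   — De Morgan
≡ a ∧ ¬¬d ∧ ¬c ∧ ¬¬a   — double negation
≡ a ∧ d ∧ ¬c ∧ ¬¬a   — double negation
≡ a ∧ d ∧ ¬c ∧ a   — double negation
≡ a ∧ d ∧ ¬c   — simplify

a ∧ d ∧ ¬c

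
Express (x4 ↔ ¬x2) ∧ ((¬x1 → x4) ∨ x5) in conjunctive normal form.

(¬x4 ∨ ¬x2) ∧ (x2 ∨ x4) ∧ (x1 ∨ x4 ∨ x5)

(x4 ↔ ¬x2) ∧ ((¬x1 → x4) ∨ x5)
≡ (x4 → ¬x2) ∧ (¬x2 → x4) ∧ ((¬x1 → x4) ∨ x5)   [eliminate ↔]
≡ (¬x4 ∨ ¬x2) ∧ (¬x2 → x4) ∧ ((¬x1 → x4) ∨ x5)   [eliminate →]
≡ (¬x4 ∨ ¬x2) ∧ (¬¬x2 ∨ x4) ∧ ((¬x1 → x4) ∨ x5)   [eliminate →]
≡ (¬x4 ∨ ¬x2) ∧ (¬¬x2 ∨ x4) ∧ (¬¬x1 ∨ x4 ∨ x5)   [eliminate →]
≡ (¬x4 ∨ ¬x2) ∧ (x2 ∨ x4) ∧ (¬¬x1 ∨ x4 ∨ x5)   [double negation]
≡ (¬x4 ∨ ¬x2) ∧ (x2 ∨ x4) ∧ (x1 ∨ x4 ∨ x5)   [double negation]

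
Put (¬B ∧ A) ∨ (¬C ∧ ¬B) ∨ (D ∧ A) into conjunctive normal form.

(¬B ∨ D) ∧ (¬B ∨ A) ∧ (A ∨ ¬C)

(¬B ∧ A) ∨ (¬C ∧ ¬B) ∨ (D ∧ A)
= (¬B ∨ ¬C ∨ D) ∧ (¬B ∨ ¬C ∨ A) ∧ (¬B ∨ ¬B ∨ D) ∧ (¬B ∨ ¬B ∨ A) ∧ (A ∨ ¬C ∨ D) ∧ (A ∨ ¬C ∨ A) ∧ (A ∨ ¬B ∨ D) ∧ (A ∨ ¬B ∨ A)
= (¬B ∨ D) ∧ (¬B ∨ A) ∧ (A ∨ ¬C)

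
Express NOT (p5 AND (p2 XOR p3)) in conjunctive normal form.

NOT (p5 AND (p2 XOR p3))
≡ NOT (p5 AND (p2 OR p3) AND NOT (p2 AND p3))   (expand XOR)
≡ NOT p5 OR NOT (p2 OR p3) OR NOT NOT (p2 AND p3)   (De Morgan)
≡ NOT p5 OR (NOT p2 AND NOT p3) OR NOT NOT (p2 AND p3)   (De Morgan)
≡ NOT p5 OR (NOT p2 AND NOT p3) OR (p2 AND p3)   (double negation)
≡ (NOT p5 OR NOT p2 OR p2) AND (NOT p5 OR NOT p2 OR p3) AND (NOT p5 OR NOT p3 OR p2) AND (NOT p5 OR NOT p3 OR p3)   (distribute OR over AND)
≡ (NOT p5 OR NOT p2 OR p3) AND (NOT p5 OR NOT p3 OR p2)   (simplify)

(NOT p5 OR NOT p2 OR p3) AND (NOT p5 OR NOT p3 OR p2)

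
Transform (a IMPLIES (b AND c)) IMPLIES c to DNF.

(a AND NOT b) OR (a AND NOT c) OR c

(a IMPLIES (b AND c)) IMPLIES c
≡ NOT (a IMPLIES (b AND c)) OR c
≡ NOT (NOT a OR (b AND c)) OR c
≡ (NOT NOT a AND NOT (b AND c)) OR c
≡ (a AND NOT (b AND c)) OR c
≡ (a AND (NOT b OR NOT c)) OR c
≡ (a AND NOT b) OR (a AND NOT c) OR c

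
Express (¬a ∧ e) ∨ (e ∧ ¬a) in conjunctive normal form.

¬a ∧ e

(¬a ∧ e) ∨ (e ∧ ¬a)
≡ (¬a ∨ e) ∧ (¬a ∨ ¬a) ∧ (e ∨ e) ∧ (e ∨ ¬a)   (distribute ∨ over ∧)
≡ ¬a ∧ e   (simplify)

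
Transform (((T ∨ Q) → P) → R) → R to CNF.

(((T ∨ Q) → P) → R) → R
= ¬(((T ∨ Q) → P) → R) ∨ R   (eliminate →)
= ¬(¬((T ∨ Q) → P) ∨ R) ∨ R   (eliminate →)
= ¬(¬(¬(T ∨ Q) ∨ P) ∨ R) ∨ R   (eliminate →)
= (¬¬(¬(T ∨ Q) ∨ P) ∧ ¬R) ∨ R   (De Morgan)
= ((¬(T ∨ Q) ∨ P) ∧ ¬R) ∨ R   (double negation)
= (((¬T ∧ ¬Q) ∨ P) ∧ ¬R) ∨ R   (De Morgan)
= (¬T ∨ P ∨ R) ∧ (¬Q ∨ P ∨ R) ∧ (¬R ∨ R)   (distribute ∨ over ∧)
= (¬T ∨ P ∨ R) ∧ (¬Q ∨ P ∨ R)   (simplify)

(¬T ∨ P ∨ R) ∧ (¬Q ∨ P ∨ R)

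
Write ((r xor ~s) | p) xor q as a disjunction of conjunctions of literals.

(r & s & ~q) | (~r & ~s & ~q) | (p & ~q) | (~r & s & ~p & q) | (~s & r & ~p & q)

((r xor ~s) | p) xor q
≡ (((r xor ~s) | p) & ~q) | (~((r xor ~s) | p) & q)   (expand xor)
≡ (((r & ~~s) | (~r & ~s) | p) & ~q) | (~((r xor ~s) | p) & q)   (expand xor)
≡ (((r & ~~s) | (~r & ~s) | p) & ~q) | (~((r & ~~s) | (~r & ~s) | p) & q)   (expand xor)
≡ (((r & s) | (~r & ~s) | p) & ~q) | (~((r & ~~s) | (~r & ~s) | p) & q)   (double negation)
≡ (((r & s) | (~r & ~s) | p) & ~q) | (~(r & ~~s) & ~(~r & ~s) & ~p & q)   (De Morgan)
≡ (((r & s) | (~r & ~s) | p) & ~q) | ((~r | ~~~s) & ~(~r & ~s) & ~p & q)   (De Morgan)
≡ (((r & s) | (~r & ~s) | p) & ~q) | ((~r | ~s) & ~(~r & ~s) & ~p & q)   (double negation)
≡ (((r & s) | (~r & ~s) | p) & ~q) | ((~r | ~s) & (~~r | ~~s) & ~p & q)   (De Morgan)
≡ (((r & s) | (~r & ~s) | p) & ~q) | ((~r | ~s) & (r | ~~s) & ~p & q)   (double negation)
≡ (((r & s) | (~r & ~s) | p) & ~q) | ((~r | ~s) & (r | s) & ~p & q)   (double negation)
≡ (r & s & ~q) | (~r & ~s & ~q) | (p & ~q) | (~r & r & ~p & q) | (~r & s & ~p & q) | (~s & r & ~p & q) | (~s & s & ~p & q)   (distribute & over |)
≡ (r & s & ~q) | (~r & ~s & ~q) | (p & ~q) | (~r & s & ~p & q) | (~s & r & ~p & q)   (simplify)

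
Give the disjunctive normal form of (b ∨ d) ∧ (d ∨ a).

(b ∧ a) ∨ d

(b ∨ d) ∧ (d ∨ a)
≡ (b ∧ d) ∨ (b ∧ a) ∨ (d ∧ d) ∨ (d ∧ a)   — distribute ∧ over ∨
≡ (b ∧ a) ∨ d   — simplify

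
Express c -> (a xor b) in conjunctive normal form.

(~c | a | b) & (~c | ~a | ~b)

c -> (a xor b)
≡ ~c | (a xor b)   — eliminate ->
≡ ~c | ((a | b) & ~(a & b))   — expand xor
≡ ~c | ((a | b) & (~a | ~b))   — De Morgan
≡ (~c | a | b) & (~c | ~a | ~b)   — distribute | over &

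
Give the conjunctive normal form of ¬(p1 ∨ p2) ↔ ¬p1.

¬(p1 ∨ p2) ↔ ¬p1
⇔ (¬(p1 ∨ p2) → ¬p1) ∧ (¬p1 → ¬(p1 ∨ p2))   — eliminate ↔
⇔ (¬¬(p1 ∨ p2) ∨ ¬p1) ∧ (¬p1 → ¬(p1 ∨ p2))   — eliminate →
⇔ (¬¬(p1 ∨ p2) ∨ ¬p1) ∧ (¬¬p1 ∨ ¬(p1 ∨ p2))   — eliminate →
⇔ (p1 ∨ p2 ∨ ¬p1) ∧ (¬¬p1 ∨ ¬(p1 ∨ p2))   — double negation
⇔ (p1 ∨ p2 ∨ ¬p1) ∧ (p1 ∨ ¬(p1 ∨ p2))   — double negation
⇔ (p1 ∨ p2 ∨ ¬p1) ∧ (p1 ∨ (¬p1 ∧ ¬p2))   — De Morgan
⇔ (p1 ∨ p2 ∨ ¬p1) ∧ (p1 ∨ ¬p1) ∧ (p1 ∨ ¬p2)   — distribute ∨ over ∧
⇔ p1 ∨ ¬p2   — simplify

p1 ∨ ¬p2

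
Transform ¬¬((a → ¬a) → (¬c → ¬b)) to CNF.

¬¬((a → ¬a) → (¬c → ¬b))
≡ ¬¬(¬(a → ¬a) ∨ (¬c → ¬b))   [eliminate →]
≡ ¬¬(¬(¬a ∨ ¬a) ∨ (¬c → ¬b))   [eliminate →]
≡ ¬¬(¬(¬a ∨ ¬a) ∨ ¬¬c ∨ ¬b)   [eliminate →]
≡ ¬(¬a ∨ ¬a) ∨ ¬¬c ∨ ¬b   [double negation]
≡ (¬¬a ∧ ¬¬a) ∨ ¬¬c ∨ ¬b   [De Morgan]
≡ (a ∧ ¬¬a) ∨ ¬¬c ∨ ¬b   [double negation]
≡ (a ∧ a) ∨ ¬¬c ∨ ¬b   [double negation]
≡ (a ∧ a) ∨ c ∨ ¬b   [double negation]
≡ (a ∨ c ∨ ¬b) ∧ (a ∨ c ∨ ¬b)   [distribute ∨ over ∧]
≡ a ∨ c ∨ ¬b   [simplify]

a ∨ c ∨ ¬b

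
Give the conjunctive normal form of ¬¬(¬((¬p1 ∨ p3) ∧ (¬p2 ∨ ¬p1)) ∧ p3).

p1 ∧ (¬p3 ∨ p2) ∧ p3

¬¬(¬((¬p1 ∨ p3) ∧ (¬p2 ∨ ¬p1)) ∧ p3)
⇔ ¬((¬p1 ∨ p3) ∧ (¬p2 ∨ ¬p1)) ∧ p3   — double negation
⇔ (¬(¬p1 ∨ p3) ∨ ¬(¬p2 ∨ ¬p1)) ∧ p3   — De Morgan
⇔ ((¬¬p1 ∧ ¬p3) ∨ ¬(¬p2 ∨ ¬p1)) ∧ p3   — De Morgan
⇔ ((p1 ∧ ¬p3) ∨ ¬(¬p2 ∨ ¬p1)) ∧ p3   — double negation
⇔ ((p1 ∧ ¬p3) ∨ (¬¬p2 ∧ ¬¬p1)) ∧ p3   — De Morgan
⇔ ((p1 ∧ ¬p3) ∨ (p2 ∧ ¬¬p1)) ∧ p3   — double negation
⇔ ((p1 ∧ ¬p3) ∨ (p2 ∧ p1)) ∧ p3   — double negation
⇔ (p1 ∨ p2) ∧ (p1 ∨ p1) ∧ (¬p3 ∨ p2) ∧ (¬p3 ∨ p1) ∧ p3   — distribute ∨ over ∧
⇔ p1 ∧ (¬p3 ∨ p2) ∧ p3   — simplify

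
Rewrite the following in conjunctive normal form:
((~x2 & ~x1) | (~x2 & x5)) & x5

((~x2 & ~x1) | (~x2 & x5)) & x5
≡ (~x2 | ~x2) & (~x2 | x5) & (~x1 | ~x2) & (~x1 | x5) & x5   — distribute | over &
≡ ~x2 & x5   — simplify

~x2 & x5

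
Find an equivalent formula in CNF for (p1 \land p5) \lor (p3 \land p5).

(p1 \land p5) \lor (p3 \land p5)
= (p1 \lor p3) \land (p1 \lor p5) \land (p5 \lor p3) \land (p5 \lor p5)
= (p1 \lor p3) \land p5

(p1 \lor p3) \land p5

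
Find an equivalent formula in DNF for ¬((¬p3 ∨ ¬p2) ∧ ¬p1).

(p3 ∧ p2) ∨ p1

¬((¬p3 ∨ ¬p2) ∧ ¬p1)
≡ ¬(¬p3 ∨ ¬p2) ∨ ¬¬p1   [De Morgan]
≡ (¬¬p3 ∧ ¬¬p2) ∨ ¬¬p1   [De Morgan]
≡ (p3 ∧ ¬¬p2) ∨ ¬¬p1   [double negation]
≡ (p3 ∧ p2) ∨ ¬¬p1   [double negation]
≡ (p3 ∧ p2) ∨ p1   [double negation]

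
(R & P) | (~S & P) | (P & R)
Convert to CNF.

(R & P) | (~S & P) | (P & R)
≡ (R | ~S | P) & (R | ~S | R) & (R | P | P) & (R | P | R) & (P | ~S | P) & (P | ~S | R) & (P | P | P) & (P | P | R)   [distribute | over &]
≡ (R | ~S) & P   [simplify]

(R | ~S) & P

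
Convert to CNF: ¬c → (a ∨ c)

c ∨ a

¬c → (a ∨ c)
⇔ ¬¬c ∨ a ∨ c   [eliminate →]
⇔ c ∨ a ∨ c   [double negation]
⇔ c ∨ a   [simplify]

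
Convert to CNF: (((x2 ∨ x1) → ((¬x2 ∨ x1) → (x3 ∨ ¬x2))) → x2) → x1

¬x2 ∨ x1

(((x2 ∨ x1) → ((¬x2 ∨ x1) → (x3 ∨ ¬x2))) → x2) → x1
= ¬(((x2 ∨ x1) → ((¬x2 ∨ x1) → (x3 ∨ ¬x2))) → x2) ∨ x1   — eliminate →
= ¬(¬((x2 ∨ x1) → ((¬x2 ∨ x1) → (x3 ∨ ¬x2))) ∨ x2) ∨ x1   — eliminate →
= ¬(¬(¬(x2 ∨ x1) ∨ ((¬x2 ∨ x1) → (x3 ∨ ¬x2))) ∨ x2) ∨ x1   — eliminate →
= ¬(¬(¬(x2 ∨ x1) ∨ ¬(¬x2 ∨ x1) ∨ x3 ∨ ¬x2) ∨ x2) ∨ x1   — eliminate →
= (¬¬(¬(x2 ∨ x1) ∨ ¬(¬x2 ∨ x1) ∨ x3 ∨ ¬x2) ∧ ¬x2) ∨ x1   — De Morgan
= ((¬(x2 ∨ x1) ∨ ¬(¬x2 ∨ x1) ∨ x3 ∨ ¬x2) ∧ ¬x2) ∨ x1   — double negation
= (((¬x2 ∧ ¬x1) ∨ ¬(¬x2 ∨ x1) ∨ x3 ∨ ¬x2) ∧ ¬x2) ∨ x1   — De Morgan
= (((¬x2 ∧ ¬x1) ∨ (¬¬x2 ∧ ¬x1) ∨ x3 ∨ ¬x2) ∧ ¬x2) ∨ x1   — De Morgan
= (((¬x2 ∧ ¬x1) ∨ (x2 ∧ ¬x1) ∨ x3 ∨ ¬x2) ∧ ¬x2) ∨ x1   — double negation
= (¬x2 ∨ x2 ∨ x3 ∨ ¬x2 ∨ x1) ∧ (¬x2 ∨ ¬x1 ∨ x3 ∨ ¬x2 ∨ x1) ∧ (¬x1 ∨ x2 ∨ x3 ∨ ¬x2 ∨ x1) ∧ (¬x1 ∨ ¬x1 ∨ x3 ∨ ¬x2 ∨ x1) ∧ (¬x2 ∨ x1)   — distribute ∨ over ∧
= ¬x2 ∨ x1   — simplify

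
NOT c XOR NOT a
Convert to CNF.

NOT c XOR NOT a
≡ (NOT c OR NOT a) AND NOT (NOT c AND NOT a)   [expand XOR]
≡ (NOT c OR NOT a) AND (NOT NOT c OR NOT NOT a)   [De Morgan]
≡ (NOT c OR NOT a) AND (c OR NOT NOT a)   [double negation]
≡ (NOT c OR NOT a) AND (c OR a)   [double negation]

(NOT c OR NOT a) AND (c OR a)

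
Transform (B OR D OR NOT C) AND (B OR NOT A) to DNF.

B OR (D AND NOT A) OR (NOT C AND NOT A)

(B OR D OR NOT C) AND (B OR NOT A)
⇔ (B AND B) OR (B AND NOT A) OR (D AND B) OR (D AND NOT A) OR (NOT C AND B) OR (NOT C AND NOT A)   [distribute AND over OR]
⇔ B OR (D AND NOT A) OR (NOT C AND NOT A)   [simplify]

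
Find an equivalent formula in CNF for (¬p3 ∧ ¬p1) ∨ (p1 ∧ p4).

(¬p3 ∧ ¬p1) ∨ (p1 ∧ p4)
⇔ (¬p3 ∨ p1) ∧ (¬p3 ∨ p4) ∧ (¬p1 ∨ p1) ∧ (¬p1 ∨ p4)   [distribute ∨ over ∧]
⇔ (¬p3 ∨ p1) ∧ (¬p3 ∨ p4) ∧ (¬p1 ∨ p4)   [simplify]

(¬p3 ∨ p1) ∧ (¬p3 ∨ p4) ∧ (¬p1 ∨ p4)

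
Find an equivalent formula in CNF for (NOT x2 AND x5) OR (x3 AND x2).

(NOT x2 OR x3) AND (x5 OR x3) AND (x5 OR x2)

(NOT x2 AND x5) OR (x3 AND x2)
≡ (NOT x2 OR x3) AND (NOT x2 OR x2) AND (x5 OR x3) AND (x5 OR x2)   (distribute OR over AND)
≡ (NOT x2 OR x3) AND (x5 OR x3) AND (x5 OR x2)   (simplify)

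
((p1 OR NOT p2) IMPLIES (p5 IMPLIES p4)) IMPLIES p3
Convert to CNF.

((p1 OR NOT p2) IMPLIES (p5 IMPLIES p4)) IMPLIES p3
≡ NOT ((p1 OR NOT p2) IMPLIES (p5 IMPLIES p4)) OR p3   [eliminate IMPLIES]
≡ NOT (NOT (p1 OR NOT p2) OR (p5 IMPLIES p4)) OR p3   [eliminate IMPLIES]
≡ NOT (NOT (p1 OR NOT p2) OR NOT p5 OR p4) OR p3   [eliminate IMPLIES]
≡ (NOT NOT (p1 OR NOT p2) AND NOT NOT p5 AND NOT p4) OR p3   [De Morgan]
≡ ((p1 OR NOT p2) AND NOT NOT p5 AND NOT p4) OR p3   [double negation]
≡ ((p1 OR NOT p2) AND p5 AND NOT p4) OR p3   [double negation]
≡ (p1 OR NOT p2 OR p3) AND (p5 OR p3) AND (NOT p4 OR p3)   [distribute OR over AND]

(p1 OR NOT p2 OR p3) AND (p5 OR p3) AND (NOT p4 OR p3)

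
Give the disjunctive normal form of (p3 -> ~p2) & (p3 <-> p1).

(~p3 & ~p1) | (~p2 & p1 & p3)

(p3 -> ~p2) & (p3 <-> p1)
⇔ (~p3 | ~p2) & (p3 <-> p1)   [eliminate ->]
⇔ (~p3 | ~p2) & (p3 -> p1) & (p1 -> p3)   [eliminate <->]
⇔ (~p3 | ~p2) & (~p3 | p1) & (p1 -> p3)   [eliminate ->]
⇔ (~p3 | ~p2) & (~p3 | p1) & (~p1 | p3)   [eliminate ->]
⇔ (~p3 & ~p3 & ~p1) | (~p3 & ~p3 & p3) | (~p3 & p1 & ~p1) | (~p3 & p1 & p3) | (~p2 & ~p3 & ~p1) | (~p2 & ~p3 & p3) | (~p2 & p1 & ~p1) | (~p2 & p1 & p3)   [distribute & over |]
⇔ (~p3 & ~p1) | (~p2 & p1 & p3)   [simplify]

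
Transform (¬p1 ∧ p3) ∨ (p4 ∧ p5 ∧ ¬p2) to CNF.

(¬p1 ∧ p3) ∨ (p4 ∧ p5 ∧ ¬p2)
≡ (¬p1 ∨ p4) ∧ (¬p1 ∨ p5) ∧ (¬p1 ∨ ¬p2) ∧ (p3 ∨ p4) ∧ (p3 ∨ p5) ∧ (p3 ∨ ¬p2)   [distribute ∨ over ∧]

(¬p1 ∨ p4) ∧ (¬p1 ∨ p5) ∧ (¬p1 ∨ ¬p2) ∧ (p3 ∨ p4) ∧ (p3 ∨ p5) ∧ (p3 ∨ ¬p2)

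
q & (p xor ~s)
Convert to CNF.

q & (p xor ~s)
⇔ q & (p | ~s) & ~(p & ~s)   (expand xor)
⇔ q & (p | ~s) & (~p | ~~s)   (De Morgan)
⇔ q & (p | ~s) & (~p | s)   (double negation)

q & (p | ~s) & (~p | s)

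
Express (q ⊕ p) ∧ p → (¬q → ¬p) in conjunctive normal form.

¬p ∨ q

(q ⊕ p) ∧ p → (¬q → ¬p)
= ¬((q ⊕ p) ∧ p) ∨ (¬q → ¬p)   [eliminate →]
= ¬((q ∨ p) ∧ ¬(q ∧ p) ∧ p) ∨ (¬q → ¬p)   [expand ⊕]
= ¬((q ∨ p) ∧ ¬(q ∧ p) ∧ p) ∨ ¬¬q ∨ ¬p   [eliminate →]
= ¬(q ∨ p) ∨ ¬¬(q ∧ p) ∨ ¬p ∨ ¬¬q ∨ ¬p   [De Morgan]
= ¬q ∧ ¬p ∨ ¬¬(q ∧ p) ∨ ¬p ∨ ¬¬q ∨ ¬p   [De Morgan]
= ¬q ∧ ¬p ∨ q ∧ p ∨ ¬p ∨ ¬¬q ∨ ¬p   [double negation]
= ¬q ∧ ¬p ∨ q ∧ p ∨ ¬p ∨ q ∨ ¬p   [double negation]
= (¬q ∨ q ∨ ¬p ∨ q ∨ ¬p) ∧ (¬q ∨ p ∨ ¬p ∨ q ∨ ¬p) ∧ (¬p ∨ q ∨ ¬p ∨ q ∨ ¬p) ∧ (¬p ∨ p ∨ ¬p ∨ q ∨ ¬p)   [distribute ∨ over ∧]
= ¬p ∨ q   [simplify]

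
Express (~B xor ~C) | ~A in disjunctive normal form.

(~B xor ~C) | ~A
= (~B & ~~C) | (~~B & ~C) | ~A   [expand xor]
= (~B & C) | (~~B & ~C) | ~A   [double negation]
= (~B & C) | (B & ~C) | ~A   [double negation]

(~B & C) | (B & ~C) | ~A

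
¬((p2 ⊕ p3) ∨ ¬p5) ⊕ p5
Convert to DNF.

¬((p2 ⊕ p3) ∨ ¬p5) ⊕ p5
≡ (¬((p2 ⊕ p3) ∨ ¬p5) ∧ ¬p5) ∨ (¬¬((p2 ⊕ p3) ∨ ¬p5) ∧ p5)   (expand ⊕)
≡ (¬((p2 ∧ ¬p3) ∨ (¬p2 ∧ p3) ∨ ¬p5) ∧ ¬p5) ∨ (¬¬((p2 ⊕ p3) ∨ ¬p5) ∧ p5)   (expand ⊕)
≡ (¬((p2 ∧ ¬p3) ∨ (¬p2 ∧ p3) ∨ ¬p5) ∧ ¬p5) ∨ (¬¬((p2 ∧ ¬p3) ∨ (¬p2 ∧ p3) ∨ ¬p5) ∧ p5)   (expand ⊕)
≡ (¬(p2 ∧ ¬p3) ∧ ¬(¬p2 ∧ p3) ∧ ¬¬p5 ∧ ¬p5) ∨ (¬¬((p2 ∧ ¬p3) ∨ (¬p2 ∧ p3) ∨ ¬p5) ∧ p5)   (De Morgan)
≡ ((¬p2 ∨ ¬¬p3) ∧ ¬(¬p2 ∧ p3) ∧ ¬¬p5 ∧ ¬p5) ∨ (¬¬((p2 ∧ ¬p3) ∨ (¬p2 ∧ p3) ∨ ¬p5) ∧ p5)   (De Morgan)
≡ ((¬p2 ∨ p3) ∧ ¬(¬p2 ∧ p3) ∧ ¬¬p5 ∧ ¬p5) ∨ (¬¬((p2 ∧ ¬p3) ∨ (¬p2 ∧ p3) ∨ ¬p5) ∧ p5)   (double negation)
≡ ((¬p2 ∨ p3) ∧ (¬¬p2 ∨ ¬p3) ∧ ¬¬p5 ∧ ¬p5) ∨ (¬¬((p2 ∧ ¬p3) ∨ (¬p2 ∧ p3) ∨ ¬p5) ∧ p5)   (De Morgan)
≡ ((¬p2 ∨ p3) ∧ (p2 ∨ ¬p3) ∧ ¬¬p5 ∧ ¬p5) ∨ (¬¬((p2 ∧ ¬p3) ∨ (¬p2 ∧ p3) ∨ ¬p5) ∧ p5)   (double negation)
≡ ((¬p2 ∨ p3) ∧ (p2 ∨ ¬p3) ∧ p5 ∧ ¬p5) ∨ (¬¬((p2 ∧ ¬p3) ∨ (¬p2 ∧ p3) ∨ ¬p5) ∧ p5)   (double negation)
≡ ((¬p2 ∨ p3) ∧ (p2 ∨ ¬p3) ∧ p5 ∧ ¬p5) ∨ (((p2 ∧ ¬p3) ∨ (¬p2 ∧ p3) ∨ ¬p5) ∧ p5)   (double negation)
≡ (¬p2 ∧ p2 ∧ p5 ∧ ¬p5) ∨ (¬p2 ∧ ¬p3 ∧ p5 ∧ ¬p5) ∨ (p3 ∧ p2 ∧ p5 ∧ ¬p5) ∨ (p3 ∧ ¬p3 ∧ p5 ∧ ¬p5) ∨ (p2 ∧ ¬p3 ∧ p5) ∨ (¬p2 ∧ p3 ∧ p5) ∨ (¬p5 ∧ p5)   (distribute ∧ over ∨)
≡ (p2 ∧ ¬p3 ∧ p5) ∨ (¬p2 ∧ p3 ∧ p5)   (simplify)

(p2 ∧ ¬p3 ∧ p5) ∨ (¬p2 ∧ p3 ∧ p5)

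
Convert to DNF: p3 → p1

¬p3 ∨ p1

p3 → p1
= ¬p3 ∨ p1   (eliminate →)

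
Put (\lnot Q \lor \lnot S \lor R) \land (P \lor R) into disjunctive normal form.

(\lnot Q \lor \lnot S \lor R) \land (P \lor R)
⇔ (\lnot Q \land P) \lor (\lnot Q \land R) \lor (\lnot S \land P) \lor (\lnot S \land R) \lor (R \land P) \lor (R \land R)   [distribute \land over \lor]
⇔ (\lnot Q \land P) \lor (\lnot S \land P) \lor R   [simplify]

(\lnot Q \land P) \lor (\lnot S \land P) \lor R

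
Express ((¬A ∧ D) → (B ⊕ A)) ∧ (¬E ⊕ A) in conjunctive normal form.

(A ∨ ¬D ∨ B) ∧ (¬E ∨ A) ∧ (E ∨ ¬A)

((¬A ∧ D) → (B ⊕ A)) ∧ (¬E ⊕ A)
≡ (¬(¬A ∧ D) ∨ (B ⊕ A)) ∧ (¬E ⊕ A)   [eliminate →]
≡ (¬(¬A ∧ D) ∨ ((B ∨ A) ∧ ¬(B ∧ A))) ∧ (¬E ⊕ A)   [expand ⊕]
≡ (¬(¬A ∧ D) ∨ ((B ∨ A) ∧ ¬(B ∧ A))) ∧ (¬E ∨ A) ∧ ¬(¬E ∧ A)   [expand ⊕]
≡ (¬¬A ∨ ¬D ∨ ((B ∨ A) ∧ ¬(B ∧ A))) ∧ (¬E ∨ A) ∧ ¬(¬E ∧ A)   [De Morgan]
≡ (A ∨ ¬D ∨ ((B ∨ A) ∧ ¬(B ∧ A))) ∧ (¬E ∨ A) ∧ ¬(¬E ∧ A)   [double negation]
≡ (A ∨ ¬D ∨ ((B ∨ A) ∧ (¬B ∨ ¬A))) ∧ (¬E ∨ A) ∧ ¬(¬E ∧ A)   [De Morgan]
≡ (A ∨ ¬D ∨ ((B ∨ A) ∧ (¬B ∨ ¬A))) ∧ (¬E ∨ A) ∧ (¬¬E ∨ ¬A)   [De Morgan]
≡ (A ∨ ¬D ∨ ((B ∨ A) ∧ (¬B ∨ ¬A))) ∧ (¬E ∨ A) ∧ (E ∨ ¬A)   [double negation]
≡ (A ∨ ¬D ∨ B ∨ A) ∧ (A ∨ ¬D ∨ ¬B ∨ ¬A) ∧ (¬E ∨ A) ∧ (E ∨ ¬A)   [distribute ∨ over ∧]
≡ (A ∨ ¬D ∨ B) ∧ (¬E ∨ A) ∧ (E ∨ ¬A)   [simplify]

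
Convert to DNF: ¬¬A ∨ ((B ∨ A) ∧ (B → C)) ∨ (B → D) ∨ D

¬¬A ∨ ((B ∨ A) ∧ (B → C)) ∨ (B → D) ∨ D
= ¬¬A ∨ ((B ∨ A) ∧ (¬B ∨ C)) ∨ (B → D) ∨ D   [eliminate →]
= ¬¬A ∨ ((B ∨ A) ∧ (¬B ∨ C)) ∨ ¬B ∨ D ∨ D   [eliminate →]
= A ∨ ((B ∨ A) ∧ (¬B ∨ C)) ∨ ¬B ∨ D ∨ D   [double negation]
= A ∨ (B ∧ ¬B) ∨ (B ∧ C) ∨ (A ∧ ¬B) ∨ (A ∧ C) ∨ ¬B ∨ D ∨ D   [distribute ∧ over ∨]
= A ∨ (B ∧ C) ∨ ¬B ∨ D   [simplify]

A ∨ (B ∧ C) ∨ ¬B ∨ D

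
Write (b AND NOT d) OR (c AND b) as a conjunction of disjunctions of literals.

b AND (NOT d OR c)

(b AND NOT d) OR (c AND b)
≡ (b OR c) AND (b OR b) AND (NOT d OR c) AND (NOT d OR b)   [distribute OR over AND]
≡ b AND (NOT d OR c)   [simplify]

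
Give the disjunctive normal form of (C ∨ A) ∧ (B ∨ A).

(C ∨ A) ∧ (B ∨ A)
≡ (C ∧ B) ∨ (C ∧ A) ∨ (A ∧ B) ∨ (A ∧ A)   [distribute ∧ over ∨]
≡ (C ∧ B) ∨ A   [simplify]

(C ∧ B) ∨ A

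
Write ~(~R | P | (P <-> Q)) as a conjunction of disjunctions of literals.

~(~R | P | (P <-> Q))
= ~(~R | P | ((P -> Q) & (Q -> P)))   — eliminate <->
= ~(~R | P | ((~P | Q) & (Q -> P)))   — eliminate ->
= ~(~R | P | ((~P | Q) & (~Q | P)))   — eliminate ->
= ~~R & ~P & ~((~P | Q) & (~Q | P))   — De Morgan
= R & ~P & ~((~P | Q) & (~Q | P))   — double negation
= R & ~P & (~(~P | Q) | ~(~Q | P))   — De Morgan
= R & ~P & ((~~P & ~Q) | ~(~Q | P))   — De Morgan
= R & ~P & ((P & ~Q) | ~(~Q | P))   — double negation
= R & ~P & ((P & ~Q) | (~~Q & ~P))   — De Morgan
= R & ~P & ((P & ~Q) | (Q & ~P))   — double negation
= R & ~P & (P | Q) & (P | ~P) & (~Q | Q) & (~Q | ~P)   — distribute | over &
= R & ~P & (P | Q)   — simplify

R & ~P & (P | Q)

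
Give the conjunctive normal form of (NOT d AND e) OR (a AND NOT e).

(NOT d AND e) OR (a AND NOT e)
≡ (NOT d OR a) AND (NOT d OR NOT e) AND (e OR a) AND (e OR NOT e)   [distribute OR over AND]
≡ (NOT d OR a) AND (NOT d OR NOT e) AND (e OR a)   [simplify]

(NOT d OR a) AND (NOT d OR NOT e) AND (e OR a)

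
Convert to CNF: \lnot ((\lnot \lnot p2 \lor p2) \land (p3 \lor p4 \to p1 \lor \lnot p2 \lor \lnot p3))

(\lnot p2 \lor \lnot p1) \land (\lnot p2 \lor p3)

\lnot ((\lnot \lnot p2 \lor p2) \land (p3 \lor p4 \to p1 \lor \lnot p2 \lor \lnot p3))
≡ \lnot ((\lnot \lnot p2 \lor p2) \land (\lnot (p3 \lor p4) \lor p1 \lor \lnot p2 \lor \lnot p3))   — eliminate \to
≡ \lnot (\lnot \lnot p2 \lor p2) \lor \lnot (\lnot (p3 \lor p4) \lor p1 \lor \lnot p2 \lor \lnot p3)   — De Morgan
≡ \lnot \lnot \lnot p2 \land \lnot p2 \lor \lnot (\lnot (p3 \lor p4) \lor p1 \lor \lnot p2 \lor \lnot p3)   — De Morgan
≡ \lnot p2 \land \lnot p2 \lor \lnot (\lnot (p3 \lor p4) \lor p1 \lor \lnot p2 \lor \lnot p3)   — double negation
≡ \lnot p2 \land \lnot p2 \lor \lnot \lnot (p3 \lor p4) \land \lnot p1 \land \lnot \lnot p2 \land \lnot \lnot p3   — De Morgan
≡ \lnot p2 \land \lnot p2 \lor (p3 \lor p4) \land \lnot p1 \land \lnot \lnot p2 \land \lnot \lnot p3   — double negation
≡ \lnot p2 \land \lnot p2 \lor (p3 \lor p4) \land \lnot p1 \land p2 \land \lnot \lnot p3   — double negation
≡ \lnot p2 \land \lnot p2 \lor (p3 \lor p4) \land \lnot p1 \land p2 \land p3   — double negation
≡ (\lnot p2 \lor p3 \lor p4) \land (\lnot p2 \lor \lnot p1) \land (\lnot p2 \lor p2) \land (\lnot p2 \lor p3) \land (\lnot p2 \lor p3 \lor p4) \land (\lnot p2 \lor \lnot p1) \land (\lnot p2 \lor p2) \land (\lnot p2 \lor p3)   — distribute \lor over \land
≡ (\lnot p2 \lor \lnot p1) \land (\lnot p2 \lor p3)   — simplify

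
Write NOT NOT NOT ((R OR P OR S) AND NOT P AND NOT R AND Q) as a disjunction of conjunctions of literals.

(NOT R AND NOT P AND NOT S) OR P OR R OR NOT Q

NOT NOT NOT ((R OR P OR S) AND NOT P AND NOT R AND Q)
= NOT ((R OR P OR S) AND NOT P AND NOT R AND Q)   [double negation]
= NOT (R OR P OR S) OR NOT NOT P OR NOT NOT R OR NOT Q   [De Morgan]
= (NOT R AND NOT P AND NOT S) OR NOT NOT P OR NOT NOT R OR NOT Q   [De Morgan]
= (NOT R AND NOT P AND NOT S) OR P OR NOT NOT R OR NOT Q   [double negation]
= (NOT R AND NOT P AND NOT S) OR P OR R OR NOT Q   [double negation]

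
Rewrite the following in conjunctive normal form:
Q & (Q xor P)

Q & (~Q | ~P)

Q & (Q xor P)
⇔ Q & (Q | P) & ~(Q & P)   [expand xor]
⇔ Q & (Q | P) & (~Q | ~P)   [De Morgan]
⇔ Q & (~Q | ~P)   [simplify]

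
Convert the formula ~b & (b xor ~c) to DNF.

~b & ~c

~b & (b xor ~c)
≡ ~b & ((b & ~~c) | (~b & ~c))   — expand xor
≡ ~b & ((b & c) | (~b & ~c))   — double negation
≡ (~b & b & c) | (~b & ~b & ~c)   — distribute & over |
≡ ~b & ~c   — simplify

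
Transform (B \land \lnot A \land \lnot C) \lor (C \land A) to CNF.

(B \lor C) \land (B \lor A) \land (\lnot A \lor C) \land (\lnot C \lor A)

(B \land \lnot A \land \lnot C) \lor (C \land A)
⇔ (B \lor C) \land (B \lor A) \land (\lnot A \lor C) \land (\lnot A \lor A) \land (\lnot C \lor C) \land (\lnot C \lor A)
⇔ (B \lor C) \land (B \lor A) \land (\lnot A \lor C) \land (\lnot C \lor A)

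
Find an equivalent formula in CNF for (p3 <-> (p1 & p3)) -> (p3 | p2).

(p3 <-> (p1 & p3)) -> (p3 | p2)
≡ ~(p3 <-> (p1 & p3)) | p3 | p2   [eliminate ->]
≡ ~((p3 -> (p1 & p3)) & ((p1 & p3) -> p3)) | p3 | p2   [eliminate <->]
≡ ~((~p3 | (p1 & p3)) & ((p1 & p3) -> p3)) | p3 | p2   [eliminate ->]
≡ ~((~p3 | (p1 & p3)) & (~(p1 & p3) | p3)) | p3 | p2   [eliminate ->]
≡ ~(~p3 | (p1 & p3)) | ~(~(p1 & p3) | p3) | p3 | p2   [De Morgan]
≡ (~~p3 & ~(p1 & p3)) | ~(~(p1 & p3) | p3) | p3 | p2   [De Morgan]
≡ (p3 & ~(p1 & p3)) | ~(~(p1 & p3) | p3) | p3 | p2   [double negation]
≡ (p3 & (~p1 | ~p3)) | ~(~(p1 & p3) | p3) | p3 | p2   [De Morgan]
≡ (p3 & (~p1 | ~p3)) | (~~(p1 & p3) & ~p3) | p3 | p2   [De Morgan]
≡ (p3 & (~p1 | ~p3)) | (p1 & p3 & ~p3) | p3 | p2   [double negation]
≡ (p3 | p1 | p3 | p2) & (p3 | p3 | p3 | p2) & (p3 | ~p3 | p3 | p2) & (~p1 | ~p3 | p1 | p3 | p2) & (~p1 | ~p3 | p3 | p3 | p2) & (~p1 | ~p3 | ~p3 | p3 | p2)   [distribute | over &]
≡ p3 | p2   [simplify]

p3 | p2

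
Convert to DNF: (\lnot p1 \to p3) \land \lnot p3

p1 \land \lnot p3

(\lnot p1 \to p3) \land \lnot p3
= (\lnot \lnot p1 \lor p3) \land \lnot p3   — eliminate \to
= (p1 \lor p3) \land \lnot p3   — double negation
= (p1 \land \lnot p3) \lor (p3 \land \lnot p3)   — distribute \land over \lor
= p1 \land \lnot p3   — simplify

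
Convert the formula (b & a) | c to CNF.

(b | c) & (a | c)

(b & a) | c
≡ (b | c) & (a | c)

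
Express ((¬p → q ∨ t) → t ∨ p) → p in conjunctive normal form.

(p ∨ q ∨ t) ∧ (¬t ∨ p)

((¬p → q ∨ t) → t ∨ p) → p
≡ ¬((¬p → q ∨ t) → t ∨ p) ∨ p   — eliminate →
≡ ¬(¬(¬p → q ∨ t) ∨ t ∨ p) ∨ p   — eliminate →
≡ ¬(¬(¬¬p ∨ q ∨ t) ∨ t ∨ p) ∨ p   — eliminate →
≡ ¬¬(¬¬p ∨ q ∨ t) ∧ ¬t ∧ ¬p ∨ p   — De Morgan
≡ (¬¬p ∨ q ∨ t) ∧ ¬t ∧ ¬p ∨ p   — double negation
≡ (p ∨ q ∨ t) ∧ ¬t ∧ ¬p ∨ p   — double negation
≡ (p ∨ q ∨ t ∨ p) ∧ (¬t ∨ p) ∧ (¬p ∨ p)   — distribute ∨ over ∧
≡ (p ∨ q ∨ t) ∧ (¬t ∨ p)   — simplify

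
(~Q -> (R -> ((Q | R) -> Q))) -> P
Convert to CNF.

(~Q -> (R -> ((Q | R) -> Q))) -> P
⇔ ~(~Q -> (R -> ((Q | R) -> Q))) | P   — eliminate ->
⇔ ~(~~Q | (R -> ((Q | R) -> Q))) | P   — eliminate ->
⇔ ~(~~Q | ~R | ((Q | R) -> Q)) | P   — eliminate ->
⇔ ~(~~Q | ~R | ~(Q | R) | Q) | P   — eliminate ->
⇔ (~~~Q & ~~R & ~~(Q | R) & ~Q) | P   — De Morgan
⇔ (~Q & ~~R & ~~(Q | R) & ~Q) | P   — double negation
⇔ (~Q & R & ~~(Q | R) & ~Q) | P   — double negation
⇔ (~Q & R & (Q | R) & ~Q) | P   — double negation
⇔ (~Q | P) & (R | P) & (Q | R | P) & (~Q | P)   — distribute | over &
⇔ (~Q | P) & (R | P)   — simplify

(~Q | P) & (R | P)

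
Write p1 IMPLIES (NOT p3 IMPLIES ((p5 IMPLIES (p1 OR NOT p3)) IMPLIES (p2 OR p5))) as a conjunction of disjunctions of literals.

p1 IMPLIES (NOT p3 IMPLIES ((p5 IMPLIES (p1 OR NOT p3)) IMPLIES (p2 OR p5)))
⇔ NOT p1 OR (NOT p3 IMPLIES ((p5 IMPLIES (p1 OR NOT p3)) IMPLIES (p2 OR p5)))   [eliminate IMPLIES]
⇔ NOT p1 OR NOT NOT p3 OR ((p5 IMPLIES (p1 OR NOT p3)) IMPLIES (p2 OR p5))   [eliminate IMPLIES]
⇔ NOT p1 OR NOT NOT p3 OR NOT (p5 IMPLIES (p1 OR NOT p3)) OR p2 OR p5   [eliminate IMPLIES]
⇔ NOT p1 OR NOT NOT p3 OR NOT (NOT p5 OR p1 OR NOT p3) OR p2 OR p5   [eliminate IMPLIES]
⇔ NOT p1 OR p3 OR NOT (NOT p5 OR p1 OR NOT p3) OR p2 OR p5   [double negation]
⇔ NOT p1 OR p3 OR (NOT NOT p5 AND NOT p1 AND NOT NOT p3) OR p2 OR p5   [De Morgan]
⇔ NOT p1 OR p3 OR (p5 AND NOT p1 AND NOT NOT p3) OR p2 OR p5   [double negation]
⇔ NOT p1 OR p3 OR (p5 AND NOT p1 AND p3) OR p2 OR p5   [double negation]
⇔ (NOT p1 OR p3 OR p5 OR p2 OR p5) AND (NOT p1 OR p3 OR NOT p1 OR p2 OR p5) AND (NOT p1 OR p3 OR p3 OR p2 OR p5)   [distribute OR over AND]
⇔ NOT p1 OR p3 OR p5 OR p2   [simplify]

NOT p1 OR p3 OR p5 OR p2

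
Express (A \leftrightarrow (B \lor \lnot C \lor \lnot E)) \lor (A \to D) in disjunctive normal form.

(A \leftrightarrow (B \lor \lnot C \lor \lnot E)) \lor (A \to D)
= ((A \to (B \lor \lnot C \lor \lnot E)) \land ((B \lor \lnot C \lor \lnot E) \to A)) \lor (A \to D)   (eliminate \leftrightarrow)
= ((\lnot A \lor B \lor \lnot C \lor \lnot E) \land ((B \lor \lnot C \lor \lnot E) \to A)) \lor (A \to D)   (eliminate \to)
= ((\lnot A \lor B \lor \lnot C \lor \lnot E) \land (\lnot (B \lor \lnot C \lor \lnot E) \lor A)) \lor (A \to D)   (eliminate \to)
= ((\lnot A \lor B \lor \lnot C \lor \lnot E) \land (\lnot (B \lor \lnot C \lor \lnot E) \lor A)) \lor \lnot A \lor D   (eliminate \to)
= ((\lnot A \lor B \lor \lnot C \lor \lnot E) \land ((\lnot B \land \lnot \lnot C \land \lnot \lnot E) \lor A)) \lor \lnot A \lor D   (De Morgan)
= ((\lnot A \lor B \lor \lnot C \lor \lnot E) \land ((\lnot B \land C \land \lnot \lnot E) \lor A)) \lor \lnot A \lor D   (double negation)
= ((\lnot A \lor B \lor \lnot C \lor \lnot E) \land ((\lnot B \land C \land E) \lor A)) \lor \lnot A \lor D   (double negation)
= (\lnot A \land \lnot B \land C \land E) \lor (\lnot A \land A) \lor (B \land \lnot B \land C \land E) \lor (B \land A) \lor (\lnot C \land \lnot B \land C \land E) \lor (\lnot C \land A) \lor (\lnot E \land \lnot B \land C \land E) \lor (\lnot E \land A) \lor \lnot A \lor D   (distribute \land over \lor)
= (B \land A) \lor (\lnot C \land A) \lor (\lnot E \land A) \lor \lnot A \lor D   (simplify)

(B \land A) \lor (\lnot C \land A) \lor (\lnot E \land A) \lor \lnot A \lor D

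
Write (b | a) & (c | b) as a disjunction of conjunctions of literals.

b | (a & c)

(b | a) & (c | b)
⇔ (b & c) | (b & b) | (a & c) | (a & b)
⇔ b | (a & c)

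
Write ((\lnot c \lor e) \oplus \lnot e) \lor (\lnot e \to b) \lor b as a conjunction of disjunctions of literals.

c \lor e \lor b

((\lnot c \lor e) \oplus \lnot e) \lor (\lnot e \to b) \lor b
= ((\lnot c \lor e \lor \lnot e) \land \lnot ((\lnot c \lor e) \land \lnot e)) \lor (\lnot e \to b) \lor b   — expand \oplus
= ((\lnot c \lor e \lor \lnot e) \land \lnot ((\lnot c \lor e) \land \lnot e)) \lor \lnot \lnot e \lor b \lor b   — eliminate \to
= ((\lnot c \lor e \lor \lnot e) \land (\lnot (\lnot c \lor e) \lor \lnot \lnot e)) \lor \lnot \lnot e \lor b \lor b   — De Morgan
= ((\lnot c \lor e \lor \lnot e) \land ((\lnot \lnot c \land \lnot e) \lor \lnot \lnot e)) \lor \lnot \lnot e \lor b \lor b   — De Morgan
= ((\lnot c \lor e \lor \lnot e) \land ((c \land \lnot e) \lor \lnot \lnot e)) \lor \lnot \lnot e \lor b \lor b   — double negation
= ((\lnot c \lor e \lor \lnot e) \land ((c \land \lnot e) \lor e)) \lor \lnot \lnot e \lor b \lor b   — double negation
= ((\lnot c \lor e \lor \lnot e) \land ((c \land \lnot e) \lor e)) \lor e \lor b \lor b   — double negation
= (\lnot c \lor e \lor \lnot e \lor e \lor b \lor b) \land (c \lor e \lor e \lor b \lor b) \land (\lnot e \lor e \lor e \lor b \lor b)   — distribute \lor over \land
= c \lor e \lor b   — simplify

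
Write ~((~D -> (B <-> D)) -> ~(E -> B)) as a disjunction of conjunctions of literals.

(D & ~E) | (D & B) | (~B & ~D & ~E)

~((~D -> (B <-> D)) -> ~(E -> B))
= ~(~(~D -> (B <-> D)) | ~(E -> B))   [eliminate ->]
= ~(~(~~D | (B <-> D)) | ~(E -> B))   [eliminate ->]
= ~(~(~~D | ((B -> D) & (D -> B))) | ~(E -> B))   [eliminate <->]
= ~(~(~~D | ((~B | D) & (D -> B))) | ~(E -> B))   [eliminate ->]
= ~(~(~~D | ((~B | D) & (~D | B))) | ~(E -> B))   [eliminate ->]
= ~(~(~~D | ((~B | D) & (~D | B))) | ~(~E | B))   [eliminate ->]
= ~~(~~D | ((~B | D) & (~D | B))) & ~~(~E | B)   [De Morgan]
= (~~D | ((~B | D) & (~D | B))) & ~~(~E | B)   [double negation]
= (D | ((~B | D) & (~D | B))) & ~~(~E | B)   [double negation]
= (D | ((~B | D) & (~D | B))) & (~E | B)   [double negation]
= (D & ~E) | (D & B) | (~B & ~D & ~E) | (~B & ~D & B) | (~B & B & ~E) | (~B & B & B) | (D & ~D & ~E) | (D & ~D & B) | (D & B & ~E) | (D & B & B)   [distribute & over |]
= (D & ~E) | (D & B) | (~B & ~D & ~E)   [simplify]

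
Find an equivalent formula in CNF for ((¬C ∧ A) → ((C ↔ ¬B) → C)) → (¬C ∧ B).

((¬C ∧ A) → ((C ↔ ¬B) → C)) → (¬C ∧ B)
≡ ¬((¬C ∧ A) → ((C ↔ ¬B) → C)) ∨ (¬C ∧ B)   (eliminate →)
≡ ¬(¬(¬C ∧ A) ∨ ((C ↔ ¬B) → C)) ∨ (¬C ∧ B)   (eliminate →)
≡ ¬(¬(¬C ∧ A) ∨ ¬(C ↔ ¬B) ∨ C) ∨ (¬C ∧ B)   (eliminate →)
≡ ¬(¬(¬C ∧ A) ∨ ¬((C → ¬B) ∧ (¬B → C)) ∨ C) ∨ (¬C ∧ B)   (eliminate ↔)
≡ ¬(¬(¬C ∧ A) ∨ ¬((¬C ∨ ¬B) ∧ (¬B → C)) ∨ C) ∨ (¬C ∧ B)   (eliminate →)
≡ ¬(¬(¬C ∧ A) ∨ ¬((¬C ∨ ¬B) ∧ (¬¬B ∨ C)) ∨ C) ∨ (¬C ∧ B)   (eliminate →)
≡ (¬¬(¬C ∧ A) ∧ ¬¬((¬C ∨ ¬B) ∧ (¬¬B ∨ C)) ∧ ¬C) ∨ (¬C ∧ B)   (De Morgan)
≡ (¬C ∧ A ∧ ¬¬((¬C ∨ ¬B) ∧ (¬¬B ∨ C)) ∧ ¬C) ∨ (¬C ∧ B)   (double negation)
≡ (¬C ∧ A ∧ (¬C ∨ ¬B) ∧ (¬¬B ∨ C) ∧ ¬C) ∨ (¬C ∧ B)   (double negation)
≡ (¬C ∧ A ∧ (¬C ∨ ¬B) ∧ (B ∨ C) ∧ ¬C) ∨ (¬C ∧ B)   (double negation)
≡ (¬C ∨ ¬C) ∧ (¬C ∨ B) ∧ (A ∨ ¬C) ∧ (A ∨ B) ∧ (¬C ∨ ¬B ∨ ¬C) ∧ (¬C ∨ ¬B ∨ B) ∧ (B ∨ C ∨ ¬C) ∧ (B ∨ C ∨ B) ∧ (¬C ∨ ¬C) ∧ (¬C ∨ B)   (distribute ∨ over ∧)
≡ ¬C ∧ (A ∨ B) ∧ (B ∨ C)   (simplify)

¬C ∧ (A ∨ B) ∧ (B ∨ C)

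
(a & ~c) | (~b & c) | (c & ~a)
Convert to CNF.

(a | c) & (~c | ~b | ~a)

(a & ~c) | (~b & c) | (c & ~a)
= (a | ~b | c) & (a | ~b | ~a) & (a | c | c) & (a | c | ~a) & (~c | ~b | c) & (~c | ~b | ~a) & (~c | c | c) & (~c | c | ~a)   (distribute | over &)
= (a | c) & (~c | ~b | ~a)   (simplify)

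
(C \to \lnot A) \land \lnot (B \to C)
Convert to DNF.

(C \to \lnot A) \land \lnot (B \to C)
≡ (\lnot C \lor \lnot A) \land \lnot (B \to C)   (eliminate \to)
≡ (\lnot C \lor \lnot A) \land \lnot (\lnot B \lor C)   (eliminate \to)
≡ (\lnot C \lor \lnot A) \land \lnot \lnot B \land \lnot C   (De Morgan)
≡ (\lnot C \lor \lnot A) \land B \land \lnot C   (double negation)
≡ \lnot C \land B \land \lnot C \lor \lnot A \land B \land \lnot C   (distribute \land over \lor)
≡ \lnot C \land B   (simplify)

\lnot C \land B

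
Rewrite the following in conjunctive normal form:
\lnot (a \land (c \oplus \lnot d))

(\lnot a \lor \lnot c \lor \lnot d) \land (\lnot a \lor d \lor c)

\lnot (a \land (c \oplus \lnot d))
⇔ \lnot (a \land (c \lor \lnot d) \land \lnot (c \land \lnot d))   [expand \oplus]
⇔ \lnot a \lor \lnot (c \lor \lnot d) \lor \lnot \lnot (c \land \lnot d)   [De Morgan]
⇔ \lnot a \lor (\lnot c \land \lnot \lnot d) \lor \lnot \lnot (c \land \lnot d)   [De Morgan]
⇔ \lnot a \lor (\lnot c \land d) \lor \lnot \lnot (c \land \lnot d)   [double negation]
⇔ \lnot a \lor (\lnot c \land d) \lor (c \land \lnot d)   [double negation]
⇔ (\lnot a \lor \lnot c \lor c) \land (\lnot a \lor \lnot c \lor \lnot d) \land (\lnot a \lor d \lor c) \land (\lnot a \lor d \lor \lnot d)   [distribute \lor over \land]
⇔ (\lnot a \lor \lnot c \lor \lnot d) \land (\lnot a \lor d \lor c)   [simplify]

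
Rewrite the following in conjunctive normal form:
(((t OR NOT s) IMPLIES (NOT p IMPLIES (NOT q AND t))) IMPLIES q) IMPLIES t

(s OR p OR t) AND (NOT q OR t)

(((t OR NOT s) IMPLIES (NOT p IMPLIES (NOT q AND t))) IMPLIES q) IMPLIES t
≡ NOT (((t OR NOT s) IMPLIES (NOT p IMPLIES (NOT q AND t))) IMPLIES q) OR t   — eliminate IMPLIES
≡ NOT (NOT ((t OR NOT s) IMPLIES (NOT p IMPLIES (NOT q AND t))) OR q) OR t   — eliminate IMPLIES
≡ NOT (NOT (NOT (t OR NOT s) OR (NOT p IMPLIES (NOT q AND t))) OR q) OR t   — eliminate IMPLIES
≡ NOT (NOT (NOT (t OR NOT s) OR NOT NOT p OR (NOT q AND t)) OR q) OR t   — eliminate IMPLIES
≡ (NOT NOT (NOT (t OR NOT s) OR NOT NOT p OR (NOT q AND t)) AND NOT q) OR t   — De Morgan
≡ ((NOT (t OR NOT s) OR NOT NOT p OR (NOT q AND t)) AND NOT q) OR t   — double negation
≡ (((NOT t AND NOT NOT s) OR NOT NOT p OR (NOT q AND t)) AND NOT q) OR t   — De Morgan
≡ (((NOT t AND s) OR NOT NOT p OR (NOT q AND t)) AND NOT q) OR t   — double negation
≡ (((NOT t AND s) OR p OR (NOT q AND t)) AND NOT q) OR t   — double negation
≡ (NOT t OR p OR NOT q OR t) AND (NOT t OR p OR t OR t) AND (s OR p OR NOT q OR t) AND (s OR p OR t OR t) AND (NOT q OR t)   — distribute OR over AND
≡ (s OR p OR t) AND (NOT q OR t)   — simplify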